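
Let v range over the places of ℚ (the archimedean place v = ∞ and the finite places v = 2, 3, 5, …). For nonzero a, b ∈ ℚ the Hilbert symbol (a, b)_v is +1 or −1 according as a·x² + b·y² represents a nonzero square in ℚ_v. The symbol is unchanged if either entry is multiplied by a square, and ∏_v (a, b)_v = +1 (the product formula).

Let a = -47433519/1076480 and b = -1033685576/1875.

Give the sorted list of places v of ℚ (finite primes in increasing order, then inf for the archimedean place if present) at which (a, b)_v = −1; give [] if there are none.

[2, 3, 5, 17, 31, inf]

Mod squares: a ≡ -59755, b ≡ -130758. Check v ∈ {∞, 2, 3, 5, 7, 11, 17, 19, 29, 31, 37}.
v=7: a=7^2·(≡1), b=7^2·(≡4) mod 7; (1|7)=+1, (4|7)=+1; (−1)^{2·2·3}·(+1)^2·(+1)^2 = +1.
v=19: a=19^1·(≡5), b=19^1·(≡3) mod 19; (5|19)=+1, (3|19)=-1; (−1)^{1·1·9}·(+1)^1·(-1)^1 = +1.
v=∞: -59755 < 0 and -130758 < 0  ⇒  (a,b)_∞ = -1.
v=3: a=3^4·(≡2), b=3^-1·(≡1) mod 3; (2|3)=-1, (1|3)=+1; (−1)^{4·-1·1}·(-1)^-1·(+1)^4 = -1.
v=2: v_2(a)=-8, v_2(b)=3; units ≡ 5, 5 (mod 8); ε·ε+αω+βω = 0·0+-8·1+3·1 ≡ 1  ⇒  (a,b)_2 = -1.
v=5: a=5^-1·(≡1), b=5^-4·(≡3) mod 5; (1|5)=+1, (3|5)=-1; (−1)^{-1·-4·2}·(+1)^-4·(-1)^-1 = -1.
v=37: a=37^1·(≡13), b=37^1·(≡19) mod 37; (13|37)=-1, (19|37)=-1; (−1)^{1·1·18}·(-1)^1·(-1)^1 = +1.
v=29: a=29^-2·(≡3), b=29^0·(≡18) mod 29; (3|29)=-1, (18|29)=-1; (−1)^{-2·0·14}·(-1)^0·(-1)^-2 = +1.
v=11: a=11^0·(≡6), b=11^2·(≡6) mod 11; (6|11)=-1, (6|11)=-1; (−1)^{0·2·5}·(-1)^2·(-1)^0 = +1.
v=31: a=31^0·(≡3), b=31^1·(≡22) mod 31; (3|31)=-1, (22|31)=-1; (−1)^{0·1·15}·(-1)^1·(-1)^0 = -1.
v=17: a=17^1·(≡9), b=17^0·(≡14) mod 17; (9|17)=+1, (14|17)=-1; (−1)^{1·0·8}·(+1)^0·(-1)^1 = -1.
|Ram(-59755, -130758)| = 6, even; anisotropic at {2, 3, 5, 17, 31, ∞}.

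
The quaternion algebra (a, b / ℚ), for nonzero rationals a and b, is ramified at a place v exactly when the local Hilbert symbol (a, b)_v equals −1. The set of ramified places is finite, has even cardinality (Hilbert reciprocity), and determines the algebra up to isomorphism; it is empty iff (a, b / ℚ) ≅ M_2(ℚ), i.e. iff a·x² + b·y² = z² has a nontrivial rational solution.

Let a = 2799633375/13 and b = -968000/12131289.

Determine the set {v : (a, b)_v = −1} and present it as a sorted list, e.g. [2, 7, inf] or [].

[2, 11, 13, 19]

Mod squares: a ≡ 40755, b ≡ -5. Check v ∈ {∞, 2, 3, 5, 7, 11, 13, 19, 43}.
v=13: a=13^-1·(≡6), b=13^0·(≡6) mod 13; (6|13)=-1, (6|13)=-1; (−1)^{-1·0·6}·(-1)^0·(-1)^-1 = -1.
v=∞: 40755 > 0 and -5 < 0  ⇒  (a,b)_∞ = +1.
v=7: a=7^2·(≡4), b=7^0·(≡1) mod 7; (4|7)=+1, (1|7)=+1; (−1)^{2·0·3}·(+1)^0·(+1)^2 = +1.
v=11: a=11^1·(≡5), b=11^2·(≡6) mod 11; (5|11)=+1, (6|11)=-1; (−1)^{1·2·5}·(+1)^2·(-1)^1 = -1.
v=5: a=5^3·(≡4), b=5^3·(≡4) mod 5; (4|5)=+1, (4|5)=+1; (−1)^{3·3·2}·(+1)^3·(+1)^3 = +1.
v=3: a=3^7·(≡1), b=3^-8·(≡1) mod 3; (1|3)=+1, (1|3)=+1; (−1)^{7·-8·1}·(+1)^-8·(+1)^7 = +1.
v=2: v_2(a)=0, v_2(b)=6; units ≡ 3, 3 (mod 8); ε·ε+αω+βω = 1·1+0·1+6·1 ≡ 1  ⇒  (a,b)_2 = -1.
v=19: a=19^1·(≡6), b=19^0·(≡13) mod 19; (6|19)=+1, (13|19)=-1; (−1)^{1·0·9}·(+1)^0·(-1)^1 = -1.
v=43: a=43^0·(≡3), b=43^-2·(≡23) mod 43; (3|43)=-1, (23|43)=+1; (−1)^{0·-2·21}·(-1)^-2·(+1)^0 = +1.
Ram(40755, -5) = {2, 11, 13, 19}; no ℚ_2-point on the conic.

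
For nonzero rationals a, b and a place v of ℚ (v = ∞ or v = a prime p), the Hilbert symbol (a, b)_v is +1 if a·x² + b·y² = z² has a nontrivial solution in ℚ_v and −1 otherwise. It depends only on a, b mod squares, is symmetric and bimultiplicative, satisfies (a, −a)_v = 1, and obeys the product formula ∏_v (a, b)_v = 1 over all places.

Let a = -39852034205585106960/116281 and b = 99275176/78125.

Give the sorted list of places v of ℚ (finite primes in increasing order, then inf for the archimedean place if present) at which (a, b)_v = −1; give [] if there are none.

Mod squares: a ≡ -10465, b ≡ 20930. Check v ∈ {∞, 2, 3, 5, 7, 11, 13, 23, 31}.
v=2: v_2(a)=4, v_2(b)=3; units ≡ 7, 1 (mod 8); ε·ε+αω+βω = 1·0+4·0+3·0 ≡ 0  ⇒  (a,b)_2 = +1.
v=3: a=3^8·(≡2), b=3^0·(≡2) mod 3; (2|3)=-1, (2|3)=-1; (−1)^{8·0·1}·(-1)^0·(-1)^8 = +1.
v=∞: -10465 < 0 and 20930 > 0  ⇒  (a,b)_∞ = +1.
v=13: a=13^5·(≡9), b=13^1·(≡5) mod 13; (9|13)=+1, (5|13)=-1; (−1)^{5·1·6}·(+1)^1·(-1)^5 = -1.
v=31: a=31^-2·(≡29), b=31^0·(≡25) mod 31; (29|31)=-1, (25|31)=+1; (−1)^{-2·0·15}·(-1)^0·(+1)^-2 = +1.
v=5: a=5^1·(≡3), b=5^-7·(≡1) mod 5; (3|5)=-1, (1|5)=+1; (−1)^{1·-7·2}·(-1)^-7·(+1)^1 = -1.
v=11: a=11^-2·(≡10), b=11^2·(≡7) mod 11; (10|11)=-1, (7|11)=-1; (−1)^{-2·2·5}·(-1)^2·(-1)^-2 = +1.
v=7: a=7^5·(≡5), b=7^3·(≡2) mod 7; (5|7)=-1, (2|7)=+1; (−1)^{5·3·3}·(-1)^3·(+1)^5 = +1.
v=23: a=23^3·(≡7), b=23^1·(≡1) mod 23; (7|23)=-1, (1|23)=+1; (−1)^{3·1·11}·(-1)^1·(+1)^3 = +1.
|Ram(-10465, 20930)| = 2, even; anisotropic at {5, 13}.

[5, 13]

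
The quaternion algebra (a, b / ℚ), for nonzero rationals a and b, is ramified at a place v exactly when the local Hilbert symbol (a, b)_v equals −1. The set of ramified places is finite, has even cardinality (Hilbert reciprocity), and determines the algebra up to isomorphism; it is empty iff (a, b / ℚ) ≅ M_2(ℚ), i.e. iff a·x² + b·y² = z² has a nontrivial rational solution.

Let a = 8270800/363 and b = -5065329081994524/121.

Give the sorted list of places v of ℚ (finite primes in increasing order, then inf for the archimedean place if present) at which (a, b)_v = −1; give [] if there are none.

[19, 37]

Mod squares: a ≡ 62031, b ≡ -6254591. Check v ∈ {∞, 2, 3, 5, 7, 11, 17, 19, 23, 29, 31, 37, 41}.
v=5: a=5^2·(≡4), b=5^0·(≡1) mod 5; (4|5)=+1, (1|5)=+1; (−1)^{2·0·2}·(+1)^0·(+1)^2 = +1.
v=7: a=7^0·(≡1), b=7^1·(≡2) mod 7; (1|7)=+1, (2|7)=+1; (−1)^{0·1·3}·(+1)^1·(+1)^0 = +1.
v=31: a=31^1·(≡26), b=31^3·(≡4) mod 31; (26|31)=-1, (4|31)=+1; (−1)^{1·3·15}·(-1)^3·(+1)^1 = +1.
v=3: a=3^-1·(≡1), b=3^6·(≡1) mod 3; (1|3)=+1, (1|3)=+1; (−1)^{-1·6·1}·(+1)^6·(+1)^-1 = +1.
v=37: a=37^0·(≡31), b=37^1·(≡25) mod 37; (31|37)=-1, (25|37)=+1; (−1)^{0·1·18}·(-1)^1·(+1)^0 = -1.
v=2: v_2(a)=4, v_2(b)=2; units ≡ 7, 1 (mod 8); ε·ε+αω+βω = 1·0+4·0+2·0 ≡ 0  ⇒  (a,b)_2 = +1.
v=17: a=17^0·(≡16), b=17^2·(≡4) mod 17; (16|17)=+1, (4|17)=+1; (−1)^{0·2·8}·(+1)^2·(+1)^0 = +1.
v=19: a=19^0·(≡12), b=19^1·(≡6) mod 19; (12|19)=-1, (6|19)=+1; (−1)^{0·1·9}·(-1)^1·(+1)^0 = -1.
v=∞: 62031 > 0 and -6254591 < 0  ⇒  (a,b)_∞ = +1.
v=41: a=41^0·(≡8), b=41^1·(≡2) mod 41; (8|41)=+1, (2|41)=+1; (−1)^{0·1·20}·(+1)^1·(+1)^0 = +1.
v=11: a=11^-2·(≡7), b=11^-2·(≡9) mod 11; (7|11)=-1, (9|11)=+1; (−1)^{-2·-2·5}·(-1)^-2·(+1)^-2 = +1.
v=23: a=23^1·(≡1), b=23^0·(≡3) mod 23; (1|23)=+1, (3|23)=+1; (−1)^{1·0·11}·(+1)^0·(+1)^1 = +1.
v=29: a=29^1·(≡28), b=29^0·(≡25) mod 29; (28|29)=+1, (25|29)=+1; (−1)^{1·0·14}·(+1)^0·(+1)^1 = +1.
Ram(62031, -6254591) = {19, 37}; no ℚ_19-point on the conic.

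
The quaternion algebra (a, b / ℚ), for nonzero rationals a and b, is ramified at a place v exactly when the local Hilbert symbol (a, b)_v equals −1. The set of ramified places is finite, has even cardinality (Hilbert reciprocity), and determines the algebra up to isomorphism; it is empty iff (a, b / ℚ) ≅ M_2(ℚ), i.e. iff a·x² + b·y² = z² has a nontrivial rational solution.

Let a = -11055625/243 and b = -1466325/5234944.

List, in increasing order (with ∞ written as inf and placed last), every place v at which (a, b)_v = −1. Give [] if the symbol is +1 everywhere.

Mod squares: a ≡ -3, b ≡ -133. Check v ∈ {∞, 2, 3, 5, 7, 11, 13, 19}.
v=∞: -3 < 0 and -133 < 0  ⇒  (a,b)_∞ = -1.
v=13: a=13^0·(≡12), b=13^-2·(≡1) mod 13; (12|13)=+1, (1|13)=+1; (−1)^{0·-2·6}·(+1)^-2·(+1)^0 = +1.
v=2: v_2(a)=0, v_2(b)=-8; units ≡ 5, 3 (mod 8); ε·ε+αω+βω = 0·1+0·1+-8·1 ≡ 0  ⇒  (a,b)_2 = +1.
v=7: a=7^2·(≡4), b=7^3·(≡2) mod 7; (4|7)=+1, (2|7)=+1; (−1)^{2·3·3}·(+1)^3·(+1)^2 = +1.
v=11: a=11^0·(≡2), b=11^-2·(≡8) mod 11; (2|11)=-1, (8|11)=-1; (−1)^{0·-2·5}·(-1)^-2·(-1)^0 = +1.
v=5: a=5^4·(≡2), b=5^2·(≡3) mod 5; (2|5)=-1, (3|5)=-1; (−1)^{4·2·2}·(-1)^2·(-1)^4 = +1.
v=3: a=3^-5·(≡2), b=3^2·(≡2) mod 3; (2|3)=-1, (2|3)=-1; (−1)^{-5·2·1}·(-1)^2·(-1)^-5 = -1.
v=19: a=19^2·(≡4), b=19^1·(≡14) mod 19; (4|19)=+1, (14|19)=-1; (−1)^{2·1·9}·(+1)^1·(-1)^2 = +1.
(-3, -133 / ℚ) ramifies at {3, ∞}: a division algebra.

[3, inf]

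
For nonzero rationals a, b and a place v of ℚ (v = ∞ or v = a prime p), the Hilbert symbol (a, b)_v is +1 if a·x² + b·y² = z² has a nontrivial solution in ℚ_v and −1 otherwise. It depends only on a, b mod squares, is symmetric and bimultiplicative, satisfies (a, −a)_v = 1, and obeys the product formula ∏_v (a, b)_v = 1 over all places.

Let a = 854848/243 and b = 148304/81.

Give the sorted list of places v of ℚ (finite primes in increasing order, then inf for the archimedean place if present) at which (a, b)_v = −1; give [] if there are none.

[3, 13, 23, 37]

(a, b) ≡ (111, 9269) mod (ℚ^×)²; places V = {2, 3, 13, 19, 23, 31, 37, ∞}.
(a,b)_31: α=0, u≡14; β=1, v≡25 (mod 31); (14|31)=+1, (25|31)=+1; sign (−1)^0·+1^1·+1^0 = +1.
(a,b)_37: α=1, u≡36; β=0, v≡17 (mod 37); (36|37)=+1, (17|37)=-1; sign (−1)^0·+1^0·-1^1 = -1.
(a,b)_19: α=2, u≡16; β=0, v≡17 (mod 19); (16|19)=+1, (17|19)=+1; sign (−1)^0·+1^0·+1^2 = +1.
(a,b)_23: α=0, u≡20; β=1, v≡16 (mod 23); (20|23)=-1, (16|23)=+1; sign (−1)^0·-1^1·+1^0 = -1.
(a,b)_∞: sgn(111)=+, sgn(9269)=+, so +1.
(a,b)_2: α=6, β=4; u≡7, v≡5 (mod 8); ε(u)ε(v)=1·0, αω(v)=6·1, βω(u)=4·0; sum ≡ 0  ⇒  +1.
(a,b)_13: α=0, u≡8; β=1, v≡11 (mod 13); (8|13)=-1, (11|13)=-1; sign (−1)^0·-1^1·-1^0 = -1.
(a,b)_3: α=-5, u≡1; β=-4, v≡2 (mod 3); (1|3)=+1, (2|3)=-1; sign (−1)^0·+1^-4·-1^-5 = -1.
(111, 9269 / ℚ) ramifies at {3, 13, 23, 37}: a division algebra.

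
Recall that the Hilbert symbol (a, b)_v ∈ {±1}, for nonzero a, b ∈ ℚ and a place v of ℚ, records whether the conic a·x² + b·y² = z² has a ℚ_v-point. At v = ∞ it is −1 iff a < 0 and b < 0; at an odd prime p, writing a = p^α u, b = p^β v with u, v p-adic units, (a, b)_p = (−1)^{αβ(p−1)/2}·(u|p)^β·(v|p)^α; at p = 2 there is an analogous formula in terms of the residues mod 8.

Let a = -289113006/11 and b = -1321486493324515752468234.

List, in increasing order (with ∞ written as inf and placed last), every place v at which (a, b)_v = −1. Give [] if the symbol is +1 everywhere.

[2, 29, 31, inf]

Mod squares: a ≡ -3309306, b ≡ -38874. Check v ∈ {∞, 2, 3, 7, 11, 13, 19, 29, 31}.
v=13: a=13^1·(≡12), b=13^2·(≡3) mod 13; (12|13)=+1, (3|13)=+1; (−1)^{1·2·6}·(+1)^2·(+1)^1 = +1.
v=3: a=3^1·(≡1), b=3^1·(≡2) mod 3; (1|3)=+1, (2|3)=-1; (−1)^{1·1·1}·(+1)^1·(-1)^1 = +1.
v=∞: -3309306 < 0 and -38874 < 0  ⇒  (a,b)_∞ = -1.
v=31: a=31^2·(≡29), b=31^5·(≡11) mod 31; (29|31)=-1, (11|31)=-1; (−1)^{2·5·15}·(-1)^5·(-1)^2 = -1.
v=29: a=29^1·(≡24), b=29^2·(≡14) mod 29; (24|29)=+1, (14|29)=-1; (−1)^{1·2·14}·(+1)^2·(-1)^1 = -1.
v=19: a=19^1·(≡12), b=19^3·(≡5) mod 19; (12|19)=-1, (5|19)=+1; (−1)^{1·3·9}·(-1)^3·(+1)^1 = +1.
v=7: a=7^1·(≡1), b=7^2·(≡4) mod 7; (1|7)=+1, (4|7)=+1; (−1)^{1·2·3}·(+1)^2·(+1)^1 = +1.
v=11: a=11^-1·(≡5), b=11^5·(≡8) mod 11; (5|11)=+1, (8|11)=-1; (−1)^{-1·5·5}·(+1)^5·(-1)^-1 = +1.
v=2: v_2(a)=1, v_2(b)=1; units ≡ 3, 3 (mod 8); ε·ε+αω+βω = 1·1+1·1+1·1 ≡ 1  ⇒  (a,b)_2 = -1.
(-3309306, -38874 / ℚ) ramifies at {2, 29, 31, ∞}: a division algebra.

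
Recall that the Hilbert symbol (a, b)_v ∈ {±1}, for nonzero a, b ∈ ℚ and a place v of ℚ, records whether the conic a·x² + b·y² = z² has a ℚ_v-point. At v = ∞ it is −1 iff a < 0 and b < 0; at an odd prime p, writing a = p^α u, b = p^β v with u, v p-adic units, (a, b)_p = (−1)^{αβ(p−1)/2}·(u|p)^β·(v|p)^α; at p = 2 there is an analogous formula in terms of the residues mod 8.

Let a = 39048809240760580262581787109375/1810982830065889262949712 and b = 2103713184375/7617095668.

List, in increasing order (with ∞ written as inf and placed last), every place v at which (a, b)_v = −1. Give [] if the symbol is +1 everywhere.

(a, b) ≡ (509795, 139035) mod (ℚ^×)²; places V = {2, 3, 5, 7, 11, 13, 17, 19, 23, 31, ∞}.
(a,b)_31: α=3, u≡23; β=1, v≡12 (mod 31); (23|31)=-1, (12|31)=-1; sign (−1)^1·-1^1·-1^3 = -1.
(a,b)_3: α=8, u≡2; β=3, v≡1 (mod 3); (2|3)=-1, (1|3)=+1; sign (−1)^0·-1^3·+1^8 = -1.
(a,b)_5: α=13, u≡1; β=5, v≡3 (mod 5); (1|5)=+1, (3|5)=-1; sign (−1)^0·+1^5·-1^13 = -1.
(a,b)_17: α=4, u≡13; β=2, v≡9 (mod 17); (13|17)=+1, (9|17)=+1; sign (−1)^0·+1^2·+1^4 = +1.
(a,b)_13: α=-7, u≡5; β=-3, v≡4 (mod 13); (5|13)=-1, (4|13)=+1; sign (−1)^0·-1^-3·+1^-7 = -1.
(a,b)_23: α=3, u≡13; β=1, v≡20 (mod 23); (13|23)=+1, (20|23)=-1; sign (−1)^1·+1^1·-1^3 = +1.
(a,b)_2: α=-4, β=-2; u≡3, v≡3 (mod 8); ε(u)ε(v)=1·1, αω(v)=-4·1, βω(u)=-2·1; sum ≡ 1  ⇒  -1.
(a,b)_∞: sgn(509795)=+, sgn(139035)=+, so +1.
(a,b)_11: α=5, u≡8; β=2, v≡6 (mod 11); (8|11)=-1, (6|11)=-1; sign (−1)^0·-1^2·-1^5 = -1.
(a,b)_19: α=-4, u≡17; β=-2, v≡3 (mod 19); (17|19)=+1, (3|19)=-1; sign (−1)^0·+1^-2·-1^-4 = +1.
(a,b)_7: α=-12, u≡6; β=-4, v≡1 (mod 7); (6|7)=-1, (1|7)=+1; sign (−1)^0·-1^-4·+1^-12 = +1.
Ram(509795, 139035) = {2, 3, 5, 11, 13, 31}; no ℚ_2-point on the conic.

[2, 3, 5, 11, 13, 31]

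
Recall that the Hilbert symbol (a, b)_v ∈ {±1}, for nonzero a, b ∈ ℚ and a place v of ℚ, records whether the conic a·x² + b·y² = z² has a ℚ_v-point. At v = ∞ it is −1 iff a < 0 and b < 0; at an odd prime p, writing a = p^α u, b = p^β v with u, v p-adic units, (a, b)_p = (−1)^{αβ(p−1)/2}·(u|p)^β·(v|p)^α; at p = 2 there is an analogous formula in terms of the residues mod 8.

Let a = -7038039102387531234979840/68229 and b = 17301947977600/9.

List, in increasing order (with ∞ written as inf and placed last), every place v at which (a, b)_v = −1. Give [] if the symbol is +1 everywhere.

(a, b) ≡ (-15015, 286) mod (ℚ^×)²; places V = {2, 3, 5, 7, 11, 13, 19, 41, 43, ∞}.
(a,b)_7: α=-1, u≡1; β=0, v≡3 (mod 7); (1|7)=+1, (3|7)=-1; sign (−1)^0·+1^0·-1^-1 = -1.
(a,b)_∞: sgn(-15015)=−, sgn(286)=+, so +1.
(a,b)_11: α=5, u≡10; β=3, v≡4 (mod 11); (10|11)=-1, (4|11)=+1; sign (−1)^1·-1^3·+1^5 = +1.
(a,b)_43: α=4, u≡6; β=2, v≡27 (mod 43); (6|43)=+1, (27|43)=-1; sign (−1)^0·+1^2·-1^4 = +1.
(a,b)_5: α=1, u≡3; β=2, v≡1 (mod 5); (3|5)=-1, (1|5)=+1; sign (−1)^0·-1^2·+1^1 = +1.
(a,b)_2: α=12, β=7; u≡1, v≡7 (mod 8); ε(u)ε(v)=0·1, αω(v)=12·0, βω(u)=7·0; sum ≡ 0  ⇒  +1.
(a,b)_41: α=2, u≡39; β=0, v≡9 (mod 41); (39|41)=+1, (9|41)=+1; sign (−1)^0·+1^0·+1^2 = +1.
(a,b)_13: α=5, u≡8; β=3, v≡12 (mod 13); (8|13)=-1, (12|13)=+1; sign (−1)^0·-1^3·+1^5 = -1.
(a,b)_3: α=-3, u≡2; β=-2, v≡1 (mod 3); (2|3)=-1, (1|3)=+1; sign (−1)^0·-1^-2·+1^-3 = +1.
(a,b)_19: α=-2, u≡13; β=0, v≡7 (mod 19); (13|19)=-1, (7|19)=+1; sign (−1)^0·-1^0·+1^-2 = +1.
|Ram(-15015, 286)| = 2, even; anisotropic at {7, 13}.

[7, 13]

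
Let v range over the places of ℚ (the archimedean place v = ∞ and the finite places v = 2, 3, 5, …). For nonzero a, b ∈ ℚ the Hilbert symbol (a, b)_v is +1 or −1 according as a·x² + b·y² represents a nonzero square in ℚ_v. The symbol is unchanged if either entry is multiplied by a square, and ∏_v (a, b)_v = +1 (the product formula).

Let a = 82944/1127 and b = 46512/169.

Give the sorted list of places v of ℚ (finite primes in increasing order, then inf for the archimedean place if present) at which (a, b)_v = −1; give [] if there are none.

(a, b) ≡ (23, 323) mod (ℚ^×)²; places V = {2, 3, 7, 13, 17, 19, 23, ∞}.
(a,b)_17: α=0, u≡7; β=1, v≡1 (mod 17); (7|17)=-1, (1|17)=+1; sign (−1)^0·-1^1·+1^0 = -1.
(a,b)_23: α=-1, u≡2; β=0, v≡18 (mod 23); (2|23)=+1, (18|23)=+1; sign (−1)^0·+1^0·+1^-1 = +1.
(a,b)_19: α=0, u≡11; β=1, v≡11 (mod 19); (11|19)=+1, (11|19)=+1; sign (−1)^0·+1^1·+1^0 = +1.
(a,b)_∞: sgn(23)=+, sgn(323)=+, so +1.
(a,b)_3: α=4, u≡2; β=2, v≡2 (mod 3); (2|3)=-1, (2|3)=-1; sign (−1)^0·-1^2·-1^4 = +1.
(a,b)_2: α=10, β=4; u≡7, v≡3 (mod 8); ε(u)ε(v)=1·1, αω(v)=10·1, βω(u)=4·0; sum ≡ 1  ⇒  -1.
(a,b)_13: α=0, u≡12; β=-2, v≡11 (mod 13); (12|13)=+1, (11|13)=-1; sign (−1)^0·+1^-2·-1^0 = +1.
(a,b)_7: α=-2, u≡4; β=0, v≡4 (mod 7); (4|7)=+1, (4|7)=+1; sign (−1)^0·+1^0·+1^-2 = +1.
(23, 323 / ℚ) ramifies at {2, 17}: a division algebra.

[2, 17]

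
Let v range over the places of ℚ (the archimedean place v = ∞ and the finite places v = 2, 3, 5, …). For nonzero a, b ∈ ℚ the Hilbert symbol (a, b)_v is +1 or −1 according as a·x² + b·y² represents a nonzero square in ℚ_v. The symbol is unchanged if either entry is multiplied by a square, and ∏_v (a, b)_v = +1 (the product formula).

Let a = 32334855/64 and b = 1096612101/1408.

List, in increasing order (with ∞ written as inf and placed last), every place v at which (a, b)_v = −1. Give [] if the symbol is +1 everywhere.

(a, b) ≡ (659895, 21758) mod (ℚ^×)²; places V = {2, 3, 5, 7, 11, 13, 23, 29, 37, 41, 43, ∞}.
(a,b)_11: α=0, u≡4; β=-1, v≡5 (mod 11); (4|11)=+1, (5|11)=+1; sign (−1)^0·+1^-1·+1^0 = +1.
(a,b)_∞: sgn(659895)=+, sgn(21758)=+, so +1.
(a,b)_37: α=1, u≡21; β=0, v≡35 (mod 37); (21|37)=+1, (35|37)=-1; sign (−1)^0·+1^0·-1^1 = -1.
(a,b)_13: α=0, u≡6; β=2, v≡12 (mod 13); (6|13)=-1, (12|13)=+1; sign (−1)^0·-1^2·+1^0 = +1.
(a,b)_43: α=0, u≡11; β=1, v≡20 (mod 43); (11|43)=+1, (20|43)=-1; sign (−1)^0·+1^1·-1^0 = +1.
(a,b)_7: α=2, u≡5; β=0, v≡4 (mod 7); (5|7)=-1, (4|7)=+1; sign (−1)^0·-1^0·+1^2 = +1.
(a,b)_2: α=-6, β=-7; u≡7, v≡7 (mod 8); ε(u)ε(v)=1·1, αω(v)=-6·0, βω(u)=-7·0; sum ≡ 1  ⇒  -1.
(a,b)_41: α=1, u≡8; β=0, v≡34 (mod 41); (8|41)=+1, (34|41)=-1; sign (−1)^0·+1^0·-1^1 = -1.
(a,b)_23: α=0, u≡8; β=1, v≡8 (mod 23); (8|23)=+1, (8|23)=+1; sign (−1)^0·+1^1·+1^0 = +1.
(a,b)_29: α=1, u≡15; β=0, v≡17 (mod 29); (15|29)=-1, (17|29)=-1; sign (−1)^0·-1^0·-1^1 = -1.
(a,b)_3: α=1, u≡2; β=8, v≡2 (mod 3); (2|3)=-1, (2|3)=-1; sign (−1)^0·-1^8·-1^1 = -1.
(a,b)_5: α=1, u≡4; β=0, v≡2 (mod 5); (4|5)=+1, (2|5)=-1; sign (−1)^0·+1^0·-1^1 = -1.
Ram(659895, 21758) = {2, 3, 5, 29, 37, 41}; no ℚ_2-point on the conic.

[2, 3, 5, 29, 37, 41]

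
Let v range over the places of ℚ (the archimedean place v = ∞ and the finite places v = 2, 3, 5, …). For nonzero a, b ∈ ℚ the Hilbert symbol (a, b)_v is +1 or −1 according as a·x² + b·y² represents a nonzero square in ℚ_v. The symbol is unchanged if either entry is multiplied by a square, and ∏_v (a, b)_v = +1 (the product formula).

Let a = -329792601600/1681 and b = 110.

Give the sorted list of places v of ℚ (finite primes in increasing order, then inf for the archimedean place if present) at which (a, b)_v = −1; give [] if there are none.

[3, 7]

Mod squares: a ≡ -7854, b ≡ 110. Check v ∈ {∞, 2, 3, 5, 7, 11, 17, 41}.
v=3: a=3^9·(≡1), b=3^0·(≡2) mod 3; (1|3)=+1, (2|3)=-1; (−1)^{9·0·1}·(+1)^0·(-1)^9 = -1.
v=11: a=11^1·(≡5), b=11^1·(≡10) mod 11; (5|11)=+1, (10|11)=-1; (−1)^{1·1·5}·(+1)^1·(-1)^1 = +1.
v=∞: -7854 < 0 and 110 > 0  ⇒  (a,b)_∞ = +1.
v=2: v_2(a)=9, v_2(b)=1; units ≡ 1, 7 (mod 8); ε·ε+αω+βω = 0·1+9·0+1·0 ≡ 0  ⇒  (a,b)_2 = +1.
v=17: a=17^1·(≡5), b=17^0·(≡8) mod 17; (5|17)=-1, (8|17)=+1; (−1)^{1·0·8}·(-1)^0·(+1)^1 = +1.
v=5: a=5^2·(≡1), b=5^1·(≡2) mod 5; (1|5)=+1, (2|5)=-1; (−1)^{2·1·2}·(+1)^1·(-1)^2 = +1.
v=41: a=41^-2·(≡31), b=41^0·(≡28) mod 41; (31|41)=+1, (28|41)=-1; (−1)^{-2·0·20}·(+1)^0·(-1)^-2 = +1.
v=7: a=7^1·(≡6), b=7^0·(≡5) mod 7; (6|7)=-1, (5|7)=-1; (−1)^{1·0·3}·(-1)^0·(-1)^1 = -1.
Ram(-7854, 110) = {3, 7}; no ℚ_3-point on the conic.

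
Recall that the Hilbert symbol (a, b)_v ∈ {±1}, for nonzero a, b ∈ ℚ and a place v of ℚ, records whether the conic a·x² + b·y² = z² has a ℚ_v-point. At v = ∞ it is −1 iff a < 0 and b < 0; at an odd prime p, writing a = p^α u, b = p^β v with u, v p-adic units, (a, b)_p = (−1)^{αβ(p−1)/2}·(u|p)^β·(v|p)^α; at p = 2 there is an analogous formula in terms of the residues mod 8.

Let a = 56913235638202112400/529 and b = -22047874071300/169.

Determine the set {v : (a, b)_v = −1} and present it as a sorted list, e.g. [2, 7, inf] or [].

(a, b) ≡ (37961, -17) mod (ℚ^×)²; places V = {2, 3, 5, 7, 11, 13, 17, 23, 29, ∞}.
(a,b)_5: α=2, u≡4; β=2, v≡2 (mod 5); (4|5)=+1, (2|5)=-1; sign (−1)^0·+1^2·-1^2 = +1.
(a,b)_13: α=0, u≡4; β=-2, v≡1 (mod 13); (4|13)=+1, (1|13)=+1; sign (−1)^0·+1^-2·+1^0 = +1.
(a,b)_7: α=3, u≡6; β=2, v≡1 (mod 7); (6|7)=-1, (1|7)=+1; sign (−1)^0·-1^2·+1^3 = +1.
(a,b)_17: α=5, u≡10; β=3, v≡15 (mod 17); (10|17)=-1, (15|17)=+1; sign (−1)^0·-1^3·+1^5 = -1.
(a,b)_∞: sgn(37961)=+, sgn(-17)=−, so +1.
(a,b)_3: α=2, u≡2; β=2, v≡1 (mod 3); (2|3)=-1, (1|3)=+1; sign (−1)^0·-1^2·+1^2 = +1.
(a,b)_11: α=3, u≡10; β=2, v≡5 (mod 11); (10|11)=-1, (5|11)=+1; sign (−1)^0·-1^2·+1^3 = +1.
(a,b)_2: α=4, β=2; u≡1, v≡7 (mod 8); ε(u)ε(v)=0·1, αω(v)=4·0, βω(u)=2·0; sum ≡ 0  ⇒  +1.
(a,b)_29: α=3, u≡9; β=2, v≡8 (mod 29); (9|29)=+1, (8|29)=-1; sign (−1)^0·+1^2·-1^3 = -1.
(a,b)_23: α=-2, u≡15; β=0, v≡2 (mod 23); (15|23)=-1, (2|23)=+1; sign (−1)^0·-1^0·+1^-2 = +1.
(37961, -17 / ℚ) ramifies at {17, 29}: a division algebra.

[17, 29]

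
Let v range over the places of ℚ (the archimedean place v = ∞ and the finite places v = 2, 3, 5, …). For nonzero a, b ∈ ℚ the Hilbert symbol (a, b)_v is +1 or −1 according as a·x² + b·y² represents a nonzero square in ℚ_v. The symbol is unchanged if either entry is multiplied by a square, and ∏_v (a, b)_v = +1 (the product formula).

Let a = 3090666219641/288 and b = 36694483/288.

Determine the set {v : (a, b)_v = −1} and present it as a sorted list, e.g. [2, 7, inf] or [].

[2, 11, 19, 29]

Mod squares: a ≡ 2678962, b ≡ 30566. Check v ∈ {∞, 2, 3, 7, 11, 13, 17, 19, 29, 31}.
v=7: a=7^4·(≡6), b=7^4·(≡2) mod 7; (6|7)=-1, (2|7)=+1; (−1)^{4·4·3}·(-1)^4·(+1)^4 = +1.
v=17: a=17^1·(≡4), b=17^1·(≡8) mod 17; (4|17)=+1, (8|17)=+1; (−1)^{1·1·8}·(+1)^1·(+1)^1 = +1.
v=13: a=13^1·(≡11), b=13^0·(≡10) mod 13; (11|13)=-1, (10|13)=+1; (−1)^{1·0·6}·(-1)^0·(+1)^1 = +1.
v=∞: 2678962 > 0 and 30566 > 0  ⇒  (a,b)_∞ = +1.
v=31: a=31^2·(≡10), b=31^1·(≡16) mod 31; (10|31)=+1, (16|31)=+1; (−1)^{2·1·15}·(+1)^1·(+1)^2 = +1.
v=11: a=11^1·(≡6), b=11^0·(≡6) mod 11; (6|11)=-1, (6|11)=-1; (−1)^{1·0·5}·(-1)^0·(-1)^1 = -1.
v=3: a=3^-2·(≡1), b=3^-2·(≡2) mod 3; (1|3)=+1, (2|3)=-1; (−1)^{-2·-2·1}·(+1)^-2·(-1)^-2 = +1.
v=29: a=29^1·(≡20), b=29^1·(≡15) mod 29; (20|29)=+1, (15|29)=-1; (−1)^{1·1·14}·(+1)^1·(-1)^1 = -1.
v=19: a=19^1·(≡3), b=19^0·(≡10) mod 19; (3|19)=-1, (10|19)=-1; (−1)^{1·0·9}·(-1)^0·(-1)^1 = -1.
v=2: v_2(a)=-5, v_2(b)=-5; units ≡ 1, 3 (mod 8); ε·ε+αω+βω = 0·1+-5·1+-5·0 ≡ 1  ⇒  (a,b)_2 = -1.
Ram(2678962, 30566) = {2, 11, 19, 29}; no ℚ_2-point on the conic.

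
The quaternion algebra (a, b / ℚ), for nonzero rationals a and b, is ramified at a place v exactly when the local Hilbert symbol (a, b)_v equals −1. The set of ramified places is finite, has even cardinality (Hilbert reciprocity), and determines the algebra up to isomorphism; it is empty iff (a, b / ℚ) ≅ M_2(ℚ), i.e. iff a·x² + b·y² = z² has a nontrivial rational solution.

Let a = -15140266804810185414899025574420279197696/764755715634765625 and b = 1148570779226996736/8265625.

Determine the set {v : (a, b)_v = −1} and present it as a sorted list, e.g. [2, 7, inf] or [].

[3, 47]

(a, b) ≡ (-141, 144894) mod (ℚ^×)²; places V = {2, 3, 5, 11, 13, 17, 19, 23, 31, 41, 47, ∞}.
(a,b)_23: α=-8, u≡10; β=-2, v≡7 (mod 23); (10|23)=-1, (7|23)=-1; sign (−1)^0·-1^-2·-1^-8 = +1.
(a,b)_19: α=0, u≡7; β=1, v≡4 (mod 19); (7|19)=+1, (4|19)=+1; sign (−1)^0·+1^1·+1^0 = +1.
(a,b)_11: α=4, u≡2; β=0, v≡10 (mod 11); (2|11)=-1, (10|11)=-1; sign (−1)^0·-1^0·-1^4 = +1.
(a,b)_2: α=34, β=19; u≡3, v≡7 (mod 8); ε(u)ε(v)=1·1, αω(v)=34·0, βω(u)=19·1; sum ≡ 0  ⇒  +1.
(a,b)_17: α=2, u≡7; β=0, v≡5 (mod 17); (7|17)=-1, (5|17)=-1; sign (−1)^0·-1^0·-1^2 = +1.
(a,b)_∞: sgn(-141)=−, sgn(144894)=+, so +1.
(a,b)_5: α=-10, u≡4; β=-6, v≡4 (mod 5); (4|5)=+1, (4|5)=+1; sign (−1)^0·+1^-6·+1^-10 = +1.
(a,b)_41: α=2, u≡20; β=1, v≡2 (mod 41); (20|41)=+1, (2|41)=+1; sign (−1)^0·+1^1·+1^2 = +1.
(a,b)_31: α=2, u≡9; β=1, v≡29 (mod 31); (9|31)=+1, (29|31)=-1; sign (−1)^0·+1^1·-1^2 = +1.
(a,b)_47: α=5, u≡39; β=2, v≡23 (mod 47); (39|47)=-1, (23|47)=-1; sign (−1)^0·-1^2·-1^5 = -1.
(a,b)_3: α=9, u≡1; β=5, v≡1 (mod 3); (1|3)=+1, (1|3)=+1; sign (−1)^1·+1^5·+1^9 = -1.
(a,b)_13: α=4, u≡5; β=2, v≡10 (mod 13); (5|13)=-1, (10|13)=+1; sign (−1)^0·-1^2·+1^4 = +1.
Ram(-141, 144894) = {3, 47}; no ℚ_3-point on the conic.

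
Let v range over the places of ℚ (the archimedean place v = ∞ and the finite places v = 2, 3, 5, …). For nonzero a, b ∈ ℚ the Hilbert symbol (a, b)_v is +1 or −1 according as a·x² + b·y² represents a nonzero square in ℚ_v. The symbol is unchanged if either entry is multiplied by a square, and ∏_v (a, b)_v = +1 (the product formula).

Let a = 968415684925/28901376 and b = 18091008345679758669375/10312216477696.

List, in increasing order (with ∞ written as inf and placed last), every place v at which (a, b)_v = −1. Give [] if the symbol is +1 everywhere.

Mod squares: a ≡ 13, b ≡ 4199. Check v ∈ {∞, 2, 3, 5, 7, 13, 17, 19}.
v=5: a=5^2·(≡2), b=5^4·(≡1) mod 5; (2|5)=-1, (1|5)=+1; (−1)^{2·4·2}·(-1)^4·(+1)^2 = +1.
v=3: a=3^-2·(≡1), b=3^4·(≡2) mod 3; (1|3)=+1, (2|3)=-1; (−1)^{-2·4·1}·(+1)^4·(-1)^-2 = +1.
v=19: a=19^2·(≡13), b=19^3·(≡18) mod 19; (13|19)=-1, (18|19)=-1; (−1)^{2·3·9}·(-1)^3·(-1)^2 = -1.
v=2: v_2(a)=-16, v_2(b)=-32; units ≡ 5, 7 (mod 8); ε·ε+αω+βω = 0·1+-16·0+-32·1 ≡ 0  ⇒  (a,b)_2 = +1.
v=∞: 13 > 0 and 4199 > 0  ⇒  (a,b)_∞ = +1.
v=13: a=13^5·(≡10), b=13^9·(≡5) mod 13; (10|13)=+1, (5|13)=-1; (−1)^{5·9·6}·(+1)^9·(-1)^5 = -1.
v=7: a=7^-2·(≡6), b=7^-4·(≡5) mod 7; (6|7)=-1, (5|7)=-1; (−1)^{-2·-4·3}·(-1)^-4·(-1)^-2 = +1.
v=17: a=17^2·(≡9), b=17^3·(≡8) mod 17; (9|17)=+1, (8|17)=+1; (−1)^{2·3·8}·(+1)^3·(+1)^2 = +1.
Ram(13, 4199) = {13, 19}; no ℚ_13-point on the conic.

[13, 19]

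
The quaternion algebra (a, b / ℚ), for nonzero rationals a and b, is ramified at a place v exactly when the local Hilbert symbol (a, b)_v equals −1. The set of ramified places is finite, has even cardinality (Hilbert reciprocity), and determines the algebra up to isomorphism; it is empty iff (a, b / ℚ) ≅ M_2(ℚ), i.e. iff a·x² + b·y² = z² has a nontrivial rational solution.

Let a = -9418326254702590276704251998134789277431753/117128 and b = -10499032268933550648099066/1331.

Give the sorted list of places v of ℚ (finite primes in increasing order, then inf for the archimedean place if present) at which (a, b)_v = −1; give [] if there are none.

[11, 29, 31, inf]

(a, b) ≡ (-224434, -454894) mod (ℚ^×)²; places V = {2, 3, 7, 11, 13, 17, 23, 29, 31, 41, ∞}.
(a,b)_11: α=-4, u≡6; β=-3, v≡2 (mod 11); (6|11)=-1, (2|11)=-1; sign (−1)^0·-1^-3·-1^-4 = -1.
(a,b)_31: α=4, u≡24; β=1, v≡9 (mod 31); (24|31)=-1, (9|31)=+1; sign (−1)^0·-1^1·+1^4 = -1.
(a,b)_41: α=3, u≡31; β=2, v≡18 (mod 41); (31|41)=+1, (18|41)=+1; sign (−1)^0·+1^2·+1^3 = +1.
(a,b)_17: α=1, u≡11; β=0, v≡9 (mod 17); (11|17)=-1, (9|17)=+1; sign (−1)^0·-1^0·+1^1 = +1.
(a,b)_2: α=-3, β=1; u≡7, v≡1 (mod 8); ε(u)ε(v)=1·0, αω(v)=-3·0, βω(u)=1·0; sum ≡ 0  ⇒  +1.
(a,b)_23: α=11, u≡22; β=7, v≡4 (mod 23); (22|23)=-1, (4|23)=+1; sign (−1)^1·-1^7·+1^11 = +1.
(a,b)_29: α=2, u≡11; β=1, v≡11 (mod 29); (11|29)=-1, (11|29)=-1; sign (−1)^0·-1^1·-1^2 = -1.
(a,b)_13: α=6, u≡11; β=4, v≡5 (mod 13); (11|13)=-1, (5|13)=-1; sign (−1)^0·-1^4·-1^6 = +1.
(a,b)_7: α=3, u≡3; β=2, v≡2 (mod 7); (3|7)=-1, (2|7)=+1; sign (−1)^0·-1^2·+1^3 = +1.
(a,b)_3: α=8, u≡2; β=6, v≡2 (mod 3); (2|3)=-1, (2|3)=-1; sign (−1)^0·-1^6·-1^8 = +1.
(a,b)_∞: sgn(-224434)=−, sgn(-454894)=−, so -1.
|Ram(-224434, -454894)| = 4, even; anisotropic at {11, 29, 31, ∞}.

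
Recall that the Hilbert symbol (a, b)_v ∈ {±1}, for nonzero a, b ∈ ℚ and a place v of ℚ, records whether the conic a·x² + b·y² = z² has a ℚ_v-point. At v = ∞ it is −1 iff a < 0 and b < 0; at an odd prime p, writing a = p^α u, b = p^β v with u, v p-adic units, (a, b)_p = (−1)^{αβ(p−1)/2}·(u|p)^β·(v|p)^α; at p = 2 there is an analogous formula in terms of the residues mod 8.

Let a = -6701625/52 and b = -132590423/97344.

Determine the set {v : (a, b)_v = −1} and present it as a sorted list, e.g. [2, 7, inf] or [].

(a, b) ≡ (-387205, -23) mod (ℚ^×)²; places V = {2, 3, 5, 7, 13, 23, 37, ∞}.
(a,b)_∞: sgn(-387205)=−, sgn(-23)=−, so -1.
(a,b)_3: α=2, u≡2; β=-2, v≡1 (mod 3); (2|3)=-1, (1|3)=+1; sign (−1)^0·-1^-2·+1^2 = +1.
(a,b)_7: α=1, u≡5; β=8, v≡6 (mod 7); (5|7)=-1, (6|7)=-1; sign (−1)^0·-1^8·-1^1 = -1.
(a,b)_37: α=1, u≡24; β=0, v≡24 (mod 37); (24|37)=-1, (24|37)=-1; sign (−1)^0·-1^0·-1^1 = -1.
(a,b)_5: α=3, u≡1; β=0, v≡3 (mod 5); (1|5)=+1, (3|5)=-1; sign (−1)^0·+1^0·-1^3 = -1.
(a,b)_23: α=1, u≡2; β=1, v≡10 (mod 23); (2|23)=+1, (10|23)=-1; sign (−1)^1·+1^1·-1^1 = +1.
(a,b)_13: α=-1, u≡11; β=-2, v≡12 (mod 13); (11|13)=-1, (12|13)=+1; sign (−1)^0·-1^-2·+1^-1 = +1.
(a,b)_2: α=-2, β=-6; u≡3, v≡1 (mod 8); ε(u)ε(v)=1·0, αω(v)=-2·0, βω(u)=-6·1; sum ≡ 0  ⇒  +1.
Ram(-387205, -23) = {5, 7, 37, ∞}; no ℚ_5-point on the conic.

[5, 7, 37, inf]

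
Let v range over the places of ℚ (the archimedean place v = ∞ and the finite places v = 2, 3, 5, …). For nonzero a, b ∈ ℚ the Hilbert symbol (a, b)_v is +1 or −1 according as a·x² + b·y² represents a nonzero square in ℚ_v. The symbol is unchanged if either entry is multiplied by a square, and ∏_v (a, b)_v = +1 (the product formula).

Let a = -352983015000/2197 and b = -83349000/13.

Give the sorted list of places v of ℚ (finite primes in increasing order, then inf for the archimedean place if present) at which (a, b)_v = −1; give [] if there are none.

Mod squares: a ≡ -78, b ≡ -2730. Check v ∈ {∞, 2, 3, 5, 7, 11, 13}.
v=7: a=7^4·(≡6), b=7^3·(≡2) mod 7; (6|7)=-1, (2|7)=+1; (−1)^{4·3·3}·(-1)^3·(+1)^4 = -1.
v=11: a=11^2·(≡6), b=11^0·(≡1) mod 11; (6|11)=-1, (1|11)=+1; (−1)^{2·0·5}·(-1)^0·(+1)^2 = +1.
v=2: v_2(a)=3, v_2(b)=3; units ≡ 1, 3 (mod 8); ε·ε+αω+βω = 0·1+3·1+3·0 ≡ 1  ⇒  (a,b)_2 = -1.
v=∞: -78 < 0 and -2730 < 0  ⇒  (a,b)_∞ = -1.
v=5: a=5^4·(≡3), b=5^3·(≡1) mod 5; (3|5)=-1, (1|5)=+1; (−1)^{4·3·2}·(-1)^3·(+1)^4 = -1.
v=13: a=13^-3·(≡8), b=13^-1·(≡6) mod 13; (8|13)=-1, (6|13)=-1; (−1)^{-3·-1·6}·(-1)^-1·(-1)^-3 = +1.
v=3: a=3^5·(≡1), b=3^5·(≡2) mod 3; (1|3)=+1, (2|3)=-1; (−1)^{5·5·1}·(+1)^5·(-1)^5 = +1.
|Ram(-78, -2730)| = 4, even; anisotropic at {2, 5, 7, ∞}.

[2, 5, 7, inf]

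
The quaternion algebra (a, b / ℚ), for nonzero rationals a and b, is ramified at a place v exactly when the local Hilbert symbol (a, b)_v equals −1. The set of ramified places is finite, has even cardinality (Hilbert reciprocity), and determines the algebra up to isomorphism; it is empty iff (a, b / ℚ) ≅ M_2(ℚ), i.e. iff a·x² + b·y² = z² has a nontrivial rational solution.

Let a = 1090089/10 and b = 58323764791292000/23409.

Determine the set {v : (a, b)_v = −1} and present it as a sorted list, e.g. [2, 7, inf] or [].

[5, 13]

Mod squares: a ≡ 10010, b ≡ 1430. Check v ∈ {∞, 2, 3, 5, 7, 11, 13, 17, 29}.
v=∞: 10010 > 0 and 1430 > 0  ⇒  (a,b)_∞ = +1.
v=13: a=13^1·(≡12), b=13^3·(≡6) mod 13; (12|13)=+1, (6|13)=-1; (−1)^{1·3·6}·(+1)^3·(-1)^1 = -1.
v=7: a=7^1·(≡4), b=7^2·(≡1) mod 7; (4|7)=+1, (1|7)=+1; (−1)^{1·2·3}·(+1)^2·(+1)^1 = +1.
v=3: a=3^2·(≡2), b=3^-4·(≡2) mod 3; (2|3)=-1, (2|3)=-1; (−1)^{2·-4·1}·(-1)^-4·(-1)^2 = +1.
v=5: a=5^-1·(≡2), b=5^3·(≡4) mod 5; (2|5)=-1, (4|5)=+1; (−1)^{-1·3·2}·(-1)^3·(+1)^-1 = -1.
v=2: v_2(a)=-1, v_2(b)=5; units ≡ 5, 3 (mod 8); ε·ε+αω+βω = 0·1+-1·1+5·1 ≡ 0  ⇒  (a,b)_2 = +1.
v=29: a=29^0·(≡24), b=29^2·(≡25) mod 29; (24|29)=+1, (25|29)=+1; (−1)^{0·2·14}·(+1)^2·(+1)^0 = +1.
v=11: a=11^3·(≡6), b=11^5·(≡3) mod 11; (6|11)=-1, (3|11)=+1; (−1)^{3·5·5}·(-1)^5·(+1)^3 = +1.
v=17: a=17^0·(≡10), b=17^-2·(≡1) mod 17; (10|17)=-1, (1|17)=+1; (−1)^{0·-2·8}·(-1)^-2·(+1)^0 = +1.
Ram(10010, 1430) = {5, 13}; no ℚ_5-point on the conic.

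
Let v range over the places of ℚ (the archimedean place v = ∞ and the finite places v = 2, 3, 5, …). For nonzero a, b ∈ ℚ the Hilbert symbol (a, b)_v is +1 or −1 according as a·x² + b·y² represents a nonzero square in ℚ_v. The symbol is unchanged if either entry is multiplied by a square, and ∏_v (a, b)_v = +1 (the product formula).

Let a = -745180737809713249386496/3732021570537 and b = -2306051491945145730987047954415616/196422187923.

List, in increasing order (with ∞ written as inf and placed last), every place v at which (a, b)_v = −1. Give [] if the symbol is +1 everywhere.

[2, 3, 19, inf]

Mod squares: a ≡ -67773, b ≡ -32718. Check v ∈ {∞, 2, 3, 7, 11, 13, 19, 29, 41}.
v=19: a=19^-1·(≡6), b=19^1·(≡1) mod 19; (6|19)=+1, (1|19)=+1; (−1)^{-1·1·9}·(+1)^1·(+1)^-1 = -1.
v=11: a=11^6·(≡1), b=11^6·(≡6) mod 11; (1|11)=+1, (6|11)=-1; (−1)^{6·6·5}·(+1)^6·(-1)^6 = +1.
v=29: a=29^1·(≡21), b=29^0·(≡28) mod 29; (21|29)=-1, (28|29)=+1; (−1)^{1·0·14}·(-1)^0·(+1)^1 = +1.
v=∞: -67773 < 0 and -32718 < 0  ⇒  (a,b)_∞ = -1.
v=41: a=41^3·(≡7), b=41^5·(≡14) mod 41; (7|41)=-1, (14|41)=-1; (−1)^{3·5·20}·(-1)^5·(-1)^3 = +1.
v=3: a=3^-19·(≡2), b=3^-19·(≡2) mod 3; (2|3)=-1, (2|3)=-1; (−1)^{-19·-19·1}·(-1)^-19·(-1)^-19 = -1.
v=13: a=13^-2·(≡3), b=13^-2·(≡10) mod 13; (3|13)=+1, (10|13)=+1; (−1)^{-2·-2·6}·(+1)^-2·(+1)^-2 = +1.
v=2: v_2(a)=32, v_2(b)=45; units ≡ 3, 1 (mod 8); ε·ε+αω+βω = 1·0+32·0+45·1 ≡ 1  ⇒  (a,b)_2 = -1.
v=7: a=7^2·(≡4), b=7^5·(≡4) mod 7; (4|7)=+1, (4|7)=+1; (−1)^{2·5·3}·(+1)^5·(+1)^2 = +1.
|Ram(-67773, -32718)| = 4, even; anisotropic at {2, 3, 19, ∞}.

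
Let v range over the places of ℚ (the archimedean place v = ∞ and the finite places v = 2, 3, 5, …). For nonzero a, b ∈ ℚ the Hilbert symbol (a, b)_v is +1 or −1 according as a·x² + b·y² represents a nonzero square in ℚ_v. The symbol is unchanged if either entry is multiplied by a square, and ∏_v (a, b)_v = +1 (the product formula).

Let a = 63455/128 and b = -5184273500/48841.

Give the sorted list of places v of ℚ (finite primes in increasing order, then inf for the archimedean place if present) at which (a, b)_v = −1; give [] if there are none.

Mod squares: a ≡ 2590, b ≡ -1058015. Check v ∈ {∞, 2, 5, 7, 13, 17, 19, 37, 43}.
v=5: a=5^1·(≡2), b=5^3·(≡2) mod 5; (2|5)=-1, (2|5)=-1; (−1)^{1·3·2}·(-1)^3·(-1)^1 = +1.
v=37: a=37^1·(≡16), b=37^1·(≡22) mod 37; (16|37)=+1, (22|37)=-1; (−1)^{1·1·18}·(+1)^1·(-1)^1 = -1.
v=7: a=7^3·(≡5), b=7^3·(≡6) mod 7; (5|7)=-1, (6|7)=-1; (−1)^{3·3·3}·(-1)^3·(-1)^3 = -1.
v=43: a=43^0·(≡13), b=43^1·(≡22) mod 43; (13|43)=+1, (22|43)=-1; (−1)^{0·1·21}·(+1)^1·(-1)^0 = +1.
v=∞: 2590 > 0 and -1058015 < 0  ⇒  (a,b)_∞ = +1.
v=2: v_2(a)=-7, v_2(b)=2; units ≡ 7, 1 (mod 8); ε·ε+αω+βω = 1·0+-7·0+2·0 ≡ 0  ⇒  (a,b)_2 = +1.
v=19: a=19^0·(≡1), b=19^1·(≡1) mod 19; (1|19)=+1, (1|19)=+1; (−1)^{0·1·9}·(+1)^1·(+1)^0 = +1.
v=17: a=17^0·(≡5), b=17^-2·(≡12) mod 17; (5|17)=-1, (12|17)=-1; (−1)^{0·-2·8}·(-1)^-2·(-1)^0 = +1.
v=13: a=13^0·(≡12), b=13^-2·(≡12) mod 13; (12|13)=+1, (12|13)=+1; (−1)^{0·-2·6}·(+1)^-2·(+1)^0 = +1.
(2590, -1058015 / ℚ) ramifies at {7, 37}: a division algebra.

[7, 37]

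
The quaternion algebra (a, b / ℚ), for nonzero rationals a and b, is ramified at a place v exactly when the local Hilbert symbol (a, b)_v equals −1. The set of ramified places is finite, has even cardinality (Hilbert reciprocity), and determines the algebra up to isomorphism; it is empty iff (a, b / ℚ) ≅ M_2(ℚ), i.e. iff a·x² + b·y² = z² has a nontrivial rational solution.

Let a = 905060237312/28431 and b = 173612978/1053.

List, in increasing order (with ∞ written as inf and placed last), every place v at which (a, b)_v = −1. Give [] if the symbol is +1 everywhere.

[2, 3, 7, 13]

(a, b) ≡ (3003, 26) mod (ℚ^×)²; places V = {2, 3, 7, 11, 13, ∞}.
(a,b)_13: α=-1, u≡12; β=-1, v≡2 (mod 13); (12|13)=+1, (2|13)=-1; sign (−1)^0·+1^-1·-1^-1 = -1.
(a,b)_3: α=-7, u≡2; β=-4, v≡2 (mod 3); (2|3)=-1, (2|3)=-1; sign (−1)^0·-1^-4·-1^-7 = -1.
(a,b)_∞: sgn(3003)=+, sgn(26)=+, so +1.
(a,b)_11: α=5, u≡3; β=6, v≡4 (mod 11); (3|11)=+1, (4|11)=+1; sign (−1)^0·+1^6·+1^5 = +1.
(a,b)_7: α=3, u≡2; β=2, v≡3 (mod 7); (2|7)=+1, (3|7)=-1; sign (−1)^0·+1^2·-1^3 = -1.
(a,b)_2: α=14, β=1; u≡3, v≡5 (mod 8); ε(u)ε(v)=1·0, αω(v)=14·1, βω(u)=1·1; sum ≡ 1  ⇒  -1.
|Ram(3003, 26)| = 4, even; anisotropic at {2, 3, 7, 13}.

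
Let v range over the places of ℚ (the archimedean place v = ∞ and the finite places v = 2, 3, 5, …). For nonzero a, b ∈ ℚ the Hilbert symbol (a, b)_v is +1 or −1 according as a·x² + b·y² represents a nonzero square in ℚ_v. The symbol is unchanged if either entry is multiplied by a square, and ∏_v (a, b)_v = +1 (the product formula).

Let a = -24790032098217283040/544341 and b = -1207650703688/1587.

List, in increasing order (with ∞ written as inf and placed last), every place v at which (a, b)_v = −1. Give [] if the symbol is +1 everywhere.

[3, inf]

Mod squares: a ≡ -2310, b ≡ -6. Check v ∈ {∞, 2, 3, 5, 7, 11, 13, 19, 23}.
v=13: a=13^2·(≡12), b=13^4·(≡7) mod 13; (12|13)=+1, (7|13)=-1; (−1)^{2·4·6}·(+1)^4·(-1)^2 = +1.
v=23: a=23^-2·(≡12), b=23^-2·(≡21) mod 23; (12|23)=+1, (21|23)=-1; (−1)^{-2·-2·11}·(+1)^-2·(-1)^-2 = +1.
v=7: a=7^-3·(≡5), b=7^0·(≡1) mod 7; (5|7)=-1, (1|7)=+1; (−1)^{-3·0·3}·(-1)^0·(+1)^-3 = +1.
v=2: v_2(a)=5, v_2(b)=3; units ≡ 5, 5 (mod 8); ε·ε+αω+βω = 0·0+5·1+3·1 ≡ 0  ⇒  (a,b)_2 = +1.
v=19: a=19^6·(≡10), b=19^2·(≡18) mod 19; (10|19)=-1, (18|19)=-1; (−1)^{6·2·9}·(-1)^2·(-1)^6 = +1.
v=∞: -2310 < 0 and -6 < 0  ⇒  (a,b)_∞ = -1.
v=3: a=3^-1·(≡1), b=3^-1·(≡1) mod 3; (1|3)=+1, (1|3)=+1; (−1)^{-1·-1·1}·(+1)^-1·(+1)^-1 = -1.
v=5: a=5^1·(≡2), b=5^0·(≡1) mod 5; (2|5)=-1, (1|5)=+1; (−1)^{1·0·2}·(-1)^0·(+1)^1 = +1.
v=11: a=11^7·(≡10), b=11^4·(≡1) mod 11; (10|11)=-1, (1|11)=+1; (−1)^{7·4·5}·(-1)^4·(+1)^7 = +1.
(-2310, -6 / ℚ) ramifies at {3, ∞}: a division algebra.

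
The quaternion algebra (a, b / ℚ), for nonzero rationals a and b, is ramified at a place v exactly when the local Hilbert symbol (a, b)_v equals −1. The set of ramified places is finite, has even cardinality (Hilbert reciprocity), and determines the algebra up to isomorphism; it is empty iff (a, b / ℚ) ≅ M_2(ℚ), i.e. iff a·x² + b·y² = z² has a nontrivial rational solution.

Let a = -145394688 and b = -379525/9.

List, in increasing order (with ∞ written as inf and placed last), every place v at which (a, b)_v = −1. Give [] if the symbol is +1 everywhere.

[3, 17, 19, 47, 53, inf]

Mod squares: a ≡ -141987, b ≡ -15181. Check v ∈ {∞, 2, 3, 5, 17, 19, 47, 53}.
v=2: v_2(a)=10, v_2(b)=0; units ≡ 5, 3 (mod 8); ε·ε+αω+βω = 0·1+10·1+0·1 ≡ 0  ⇒  (a,b)_2 = +1.
v=19: a=19^1·(≡12), b=19^1·(≡12) mod 19; (12|19)=-1, (12|19)=-1; (−1)^{1·1·9}·(-1)^1·(-1)^1 = -1.
v=17: a=17^0·(≡5), b=17^1·(≡9) mod 17; (5|17)=-1, (9|17)=+1; (−1)^{0·1·8}·(-1)^1·(+1)^0 = -1.
v=∞: -141987 < 0 and -15181 < 0  ⇒  (a,b)_∞ = -1.
v=5: a=5^0·(≡2), b=5^2·(≡1) mod 5; (2|5)=-1, (1|5)=+1; (−1)^{0·2·2}·(-1)^2·(+1)^0 = +1.
v=3: a=3^1·(≡2), b=3^-2·(≡2) mod 3; (2|3)=-1, (2|3)=-1; (−1)^{1·-2·1}·(-1)^-2·(-1)^1 = -1.
v=53: a=53^1·(≡37), b=53^0·(≡48) mod 53; (37|53)=+1, (48|53)=-1; (−1)^{1·0·26}·(+1)^0·(-1)^1 = -1.
v=47: a=47^1·(≡36), b=47^1·(≡1) mod 47; (36|47)=+1, (1|47)=+1; (−1)^{1·1·23}·(+1)^1·(+1)^1 = -1.
|Ram(-141987, -15181)| = 6, even; anisotropic at {3, 17, 19, 47, 53, ∞}.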